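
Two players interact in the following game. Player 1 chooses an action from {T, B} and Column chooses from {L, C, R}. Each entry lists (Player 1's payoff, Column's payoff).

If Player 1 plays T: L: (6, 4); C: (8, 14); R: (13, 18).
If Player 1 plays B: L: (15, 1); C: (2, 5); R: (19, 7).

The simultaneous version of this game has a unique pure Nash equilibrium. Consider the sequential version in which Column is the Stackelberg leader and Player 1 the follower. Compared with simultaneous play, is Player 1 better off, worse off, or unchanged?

worse off

Work backward from Player 1's decision.
- L: BR = B, leader payoff 1.
- C: BR = T, leader payoff 14.
- R: BR = B, leader payoff 7.
Maximizing over 1, 14, 7, Column chooses C. Subgame-perfect outcome: (T, C) with payoffs (8, 14).
For the simultaneous game, intersect best replies.
Player 1's best replies: L→B; C→T; R→B.
Column's best replies: T→R; B→R.
The unique mutual best reply is (B, R), giving (19, 7).
Player 1 earns 8 sequentially versus 19 at the Nash outcome: worse off.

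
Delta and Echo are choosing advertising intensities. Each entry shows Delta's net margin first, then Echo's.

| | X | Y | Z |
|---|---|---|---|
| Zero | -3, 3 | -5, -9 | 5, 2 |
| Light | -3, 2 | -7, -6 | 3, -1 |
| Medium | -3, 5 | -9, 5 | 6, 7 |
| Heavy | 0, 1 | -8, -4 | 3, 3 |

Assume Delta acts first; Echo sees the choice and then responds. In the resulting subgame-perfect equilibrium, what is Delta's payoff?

Solve by backward induction (Delta leads).
- Zero → Echo plays X (best of 3, -9, 2); Delta gets -3.
- Light → Echo plays X (best of 2, -6, -1); Delta gets -3.
- Medium → Echo plays Z (best of 5, 5, 7); Delta gets 6.
- Heavy → Echo plays Z (best of 1, -4, 3); Delta gets 3.
Among -3, -3, 6, 3, the best is 6 at Medium. Subgame-perfect outcome: (Medium, Z) with payoffs (6, 7).

6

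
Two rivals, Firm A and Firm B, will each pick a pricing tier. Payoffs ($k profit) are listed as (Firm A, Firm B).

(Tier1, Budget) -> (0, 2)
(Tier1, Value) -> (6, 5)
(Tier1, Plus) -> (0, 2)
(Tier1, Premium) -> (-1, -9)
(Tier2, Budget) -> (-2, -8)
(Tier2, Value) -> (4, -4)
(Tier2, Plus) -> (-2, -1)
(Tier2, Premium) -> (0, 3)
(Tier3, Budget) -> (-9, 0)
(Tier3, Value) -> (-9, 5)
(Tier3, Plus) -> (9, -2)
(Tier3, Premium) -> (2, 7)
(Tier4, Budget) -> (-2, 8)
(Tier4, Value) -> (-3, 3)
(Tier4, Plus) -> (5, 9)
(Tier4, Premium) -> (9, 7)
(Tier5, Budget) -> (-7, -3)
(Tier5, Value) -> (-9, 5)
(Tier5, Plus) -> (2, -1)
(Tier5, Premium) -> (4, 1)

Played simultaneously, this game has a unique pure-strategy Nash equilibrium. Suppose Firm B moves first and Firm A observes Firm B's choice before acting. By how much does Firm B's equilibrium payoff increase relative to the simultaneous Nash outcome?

2

Solve by backward induction (Firm B leads).
- Budget → Firm A plays Tier1 (best of 0, -2, -9, -2, -7); Firm B gets 2.
- Value → Firm A plays Tier1 (best of 6, 4, -9, -3, -9); Firm B gets 5.
- Plus → Firm A plays Tier3 (best of 0, -2, 9, 5, 2); Firm B gets -2.
- Premium → Firm A plays Tier4 (best of -1, 0, 2, 9, 4); Firm B gets 7.
Maximizing over 2, 5, -2, 7, Firm B chooses Premium. Subgame-perfect outcome: (Tier4, Premium) with payoffs (9, 7).
Now find the simultaneous Nash equilibrium.
Firm A's best replies: Budget→Tier1; Value→Tier1; Plus→Tier3; Premium→Tier4.
Firm B's best replies: Tier1→Value; Tier2→Premium; Tier3→Premium; Tier4→Plus; Tier5→Value.
Only (Tier1, Value) has each player best-responding; Nash payoffs (6, 5).
Firm B's commitment gain: 7 − 5 = 2.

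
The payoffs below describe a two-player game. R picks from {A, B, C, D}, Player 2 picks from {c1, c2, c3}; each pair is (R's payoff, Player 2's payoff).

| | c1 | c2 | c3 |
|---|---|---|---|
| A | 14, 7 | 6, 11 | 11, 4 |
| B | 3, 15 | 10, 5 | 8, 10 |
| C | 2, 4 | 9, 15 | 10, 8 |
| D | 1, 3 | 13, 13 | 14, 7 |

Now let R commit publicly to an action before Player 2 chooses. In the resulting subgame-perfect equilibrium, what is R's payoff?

Backward induction with R moving first.
- A: BR = c2, leader payoff 6.
- B: BR = c1, leader payoff 3.
- C: BR = c2, leader payoff 9.
- D: BR = c2, leader payoff 13.
R's induced payoffs are 6, 3, 9, 13, so R commits to D. Subgame-perfect outcome: (D, c2) with payoffs (13, 13).

13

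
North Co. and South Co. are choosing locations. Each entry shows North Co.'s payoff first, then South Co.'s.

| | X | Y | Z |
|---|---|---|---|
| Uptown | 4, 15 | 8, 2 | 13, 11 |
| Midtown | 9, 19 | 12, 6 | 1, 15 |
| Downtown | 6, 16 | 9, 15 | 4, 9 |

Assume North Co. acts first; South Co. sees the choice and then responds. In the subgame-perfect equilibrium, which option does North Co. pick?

Midtown

Work backward from South Co.'s decision.
- Uptown: BR = X, leader payoff 4.
- Midtown: BR = X, leader payoff 9.
- Downtown: BR = X, leader payoff 6.
Maximizing over 4, 9, 6, North Co. chooses Midtown. Subgame-perfect outcome: (Midtown, X) with payoffs (9, 19).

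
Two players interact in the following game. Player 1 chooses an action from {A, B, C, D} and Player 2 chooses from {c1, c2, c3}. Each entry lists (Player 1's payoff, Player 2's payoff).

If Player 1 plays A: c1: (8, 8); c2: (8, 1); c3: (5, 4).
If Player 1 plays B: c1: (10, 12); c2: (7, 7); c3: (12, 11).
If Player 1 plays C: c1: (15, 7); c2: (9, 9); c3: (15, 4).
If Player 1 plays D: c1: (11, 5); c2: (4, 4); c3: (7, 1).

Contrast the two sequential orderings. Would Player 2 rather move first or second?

first

If Player 1 leads: Player 2's best replies are A→c1, B→c1, C→c2, D→c1; Player 1's induced payoffs 8, 10, 9, 11; outcome (D, c1), payoffs (11, 5).
If Player 2 leads: Player 1's best replies are c1→C, c2→C, c3→C; Player 2's induced payoffs 7, 9, 4; outcome (C, c2), payoffs (9, 9).
Player 2 gets 9 moving first and 5 moving second, so Player 2 prefers to move first.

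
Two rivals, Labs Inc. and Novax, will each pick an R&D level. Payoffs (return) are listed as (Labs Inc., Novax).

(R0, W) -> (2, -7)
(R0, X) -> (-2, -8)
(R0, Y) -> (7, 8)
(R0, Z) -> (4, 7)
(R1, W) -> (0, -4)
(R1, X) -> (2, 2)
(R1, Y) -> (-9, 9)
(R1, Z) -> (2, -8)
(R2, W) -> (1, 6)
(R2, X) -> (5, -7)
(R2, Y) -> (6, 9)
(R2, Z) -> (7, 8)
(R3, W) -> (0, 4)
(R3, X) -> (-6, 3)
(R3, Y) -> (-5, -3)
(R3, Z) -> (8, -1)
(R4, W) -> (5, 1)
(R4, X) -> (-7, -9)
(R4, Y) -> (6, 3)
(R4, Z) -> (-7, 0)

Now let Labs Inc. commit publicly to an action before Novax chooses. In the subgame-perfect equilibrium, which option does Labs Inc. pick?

R0

Backward induction with Labs Inc. moving first.
- R0: BR = Y, leader payoff 7.
- R1: BR = Y, leader payoff -9.
- R2: BR = Y, leader payoff 6.
- R3: BR = W, leader payoff 0.
- R4: BR = Y, leader payoff 6.
Among 7, -9, 6, 0, 6, the best is 7 at R0. Subgame-perfect outcome: (R0, Y) with payoffs (7, 8).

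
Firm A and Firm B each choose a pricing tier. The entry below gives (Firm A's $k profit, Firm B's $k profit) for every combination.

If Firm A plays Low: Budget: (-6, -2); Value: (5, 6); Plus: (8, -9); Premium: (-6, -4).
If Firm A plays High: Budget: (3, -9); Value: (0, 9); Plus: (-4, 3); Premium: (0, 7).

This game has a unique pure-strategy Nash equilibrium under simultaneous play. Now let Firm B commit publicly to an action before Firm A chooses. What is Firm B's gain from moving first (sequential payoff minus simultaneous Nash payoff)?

Work backward from Firm A's decision.
- Budget: Firm A compares -6, 3 and picks High; Firm B would get -9.
- Value: Firm A compares 5, 0 and picks Low; Firm B would get 6.
- Plus: Firm A compares 8, -4 and picks Low; Firm B would get -9.
- Premium: Firm A compares -6, 0 and picks High; Firm B would get 7.
Maximizing over -9, 6, -9, 7, Firm B chooses Premium. Subgame-perfect outcome: (High, Premium) with payoffs (0, 7).
Under simultaneous play:
Firm A's best replies: Budget→High; Value→Low; Plus→Low; Premium→High.
Firm B's best replies: Low→Value; High→Value.
Only (Low, Value) has each player best-responding; Nash payoffs (5, 6).
Firm B's commitment gain: 7 − 6 = 1.

1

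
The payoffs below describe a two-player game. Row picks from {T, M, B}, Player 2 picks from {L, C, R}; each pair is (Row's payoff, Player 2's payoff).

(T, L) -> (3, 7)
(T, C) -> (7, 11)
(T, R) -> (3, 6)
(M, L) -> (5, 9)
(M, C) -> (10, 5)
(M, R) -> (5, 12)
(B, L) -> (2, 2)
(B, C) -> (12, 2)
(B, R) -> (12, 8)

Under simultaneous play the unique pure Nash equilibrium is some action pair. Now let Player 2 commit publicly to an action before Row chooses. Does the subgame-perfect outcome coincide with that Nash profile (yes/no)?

no

Row best-responds to each possible Player 2 move:
- L: BR = M, leader payoff 9.
- C: BR = B, leader payoff 2.
- R: BR = B, leader payoff 8.
Player 2's induced payoffs are 9, 2, 8, so Player 2 commits to L. Subgame-perfect outcome: (M, L) with payoffs (5, 9).
Now find the simultaneous Nash equilibrium.
Row's best replies: L→M; C→B; R→B.
Player 2's best replies: T→C; M→R; B→R.
The unique mutual best reply is (B, R), giving (12, 8).
Sequential outcome (M, L) differs from the Nash profile (B, R).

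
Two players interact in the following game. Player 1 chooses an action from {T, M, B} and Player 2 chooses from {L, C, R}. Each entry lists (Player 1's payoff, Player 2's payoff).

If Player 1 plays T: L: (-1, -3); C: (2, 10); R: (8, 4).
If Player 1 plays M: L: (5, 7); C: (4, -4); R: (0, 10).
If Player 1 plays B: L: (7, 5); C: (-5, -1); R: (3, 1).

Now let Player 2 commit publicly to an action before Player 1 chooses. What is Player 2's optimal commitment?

Player 1 best-responds to each possible Player 2 move:
- L: BR = B, leader payoff 5.
- C: BR = M, leader payoff -4.
- R: BR = T, leader payoff 4.
Maximizing over 5, -4, 4, Player 2 chooses L. Subgame-perfect outcome: (B, L) with payoffs (7, 5).

L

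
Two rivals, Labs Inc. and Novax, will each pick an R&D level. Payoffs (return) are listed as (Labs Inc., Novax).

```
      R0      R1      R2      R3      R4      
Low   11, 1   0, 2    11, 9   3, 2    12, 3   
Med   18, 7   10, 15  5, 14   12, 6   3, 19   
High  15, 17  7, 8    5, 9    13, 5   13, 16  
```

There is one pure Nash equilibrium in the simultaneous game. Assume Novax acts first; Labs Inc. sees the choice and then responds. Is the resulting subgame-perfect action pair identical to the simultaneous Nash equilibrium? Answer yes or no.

no

Labs Inc. best-responds to each possible Novax move:
- R0: BR = Med, leader payoff 7.
- R1: BR = Med, leader payoff 15.
- R2: BR = Low, leader payoff 9.
- R3: BR = High, leader payoff 5.
- R4: BR = High, leader payoff 16.
Among 7, 15, 9, 5, 16, the best is 16 at R4. Subgame-perfect outcome: (High, R4) with payoffs (13, 16).
For the simultaneous game, intersect best replies.
Labs Inc.'s best replies: R0→Med; R1→Med; R2→Low; R3→High; R4→High.
Novax's best replies: Low→R2; Med→R4; High→R0.
Only (Low, R2) has each player best-responding; Nash payoffs (11, 9).
Sequential outcome (High, R4) differs from the Nash profile (Low, R2).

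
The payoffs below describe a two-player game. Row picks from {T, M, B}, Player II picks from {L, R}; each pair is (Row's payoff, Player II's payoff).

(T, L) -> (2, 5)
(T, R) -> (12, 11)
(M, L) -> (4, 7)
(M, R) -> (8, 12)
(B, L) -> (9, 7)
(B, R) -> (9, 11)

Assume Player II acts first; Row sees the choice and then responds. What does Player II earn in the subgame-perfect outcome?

Solve by backward induction (Player II leads).
- L: BR = B, leader payoff 7.
- R: BR = T, leader payoff 11.
Among 7, 11, the best is 11 at R. Subgame-perfect outcome: (T, R) with payoffs (12, 11).

11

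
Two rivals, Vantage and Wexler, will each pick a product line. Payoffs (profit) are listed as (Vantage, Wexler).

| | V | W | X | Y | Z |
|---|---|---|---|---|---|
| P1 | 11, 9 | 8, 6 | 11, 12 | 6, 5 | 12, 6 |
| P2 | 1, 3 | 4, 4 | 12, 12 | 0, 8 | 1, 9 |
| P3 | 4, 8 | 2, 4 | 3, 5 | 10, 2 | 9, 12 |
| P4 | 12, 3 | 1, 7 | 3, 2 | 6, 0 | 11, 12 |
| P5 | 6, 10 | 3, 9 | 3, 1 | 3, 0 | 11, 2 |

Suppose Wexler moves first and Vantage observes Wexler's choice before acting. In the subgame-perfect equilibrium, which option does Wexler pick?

X

Solve by backward induction (Wexler leads).
- V: Vantage compares 11, 1, 4, 12, 6 and picks P4; Wexler would get 3.
- W: Vantage compares 8, 4, 2, 1, 3 and picks P1; Wexler would get 6.
- X: Vantage compares 11, 12, 3, 3, 3 and picks P2; Wexler would get 12.
- Y: Vantage compares 6, 0, 10, 6, 3 and picks P3; Wexler would get 2.
- Z: Vantage compares 12, 1, 9, 11, 11 and picks P1; Wexler would get 6.
Among 3, 6, 12, 2, 6, the best is 12 at X. Subgame-perfect outcome: (P2, X) with payoffs (12, 12).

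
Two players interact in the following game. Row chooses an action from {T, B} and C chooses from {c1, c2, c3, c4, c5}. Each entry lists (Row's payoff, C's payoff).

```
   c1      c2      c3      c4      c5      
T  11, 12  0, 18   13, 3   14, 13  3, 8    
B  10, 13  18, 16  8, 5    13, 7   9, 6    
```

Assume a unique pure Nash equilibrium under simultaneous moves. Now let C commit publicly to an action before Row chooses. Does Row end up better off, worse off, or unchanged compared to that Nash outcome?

unchanged

Solve by backward induction (C leads).
- c1 → Row plays T (best of 11, 10); C gets 12.
- c2 → Row plays B (best of 0, 18); C gets 16.
- c3 → Row plays T (best of 13, 8); C gets 3.
- c4 → Row plays T (best of 14, 13); C gets 13.
- c5 → Row plays B (best of 3, 9); C gets 6.
C's induced payoffs are 12, 16, 3, 13, 6, so C commits to c2. Subgame-perfect outcome: (B, c2) with payoffs (18, 16).
Now find the simultaneous Nash equilibrium.
Row's best replies: c1→T; c2→B; c3→T; c4→T; c5→B.
C's best replies: T→c2; B→c2.
The unique mutual best reply is (B, c2), giving (18, 16).
Row earns 18 sequentially versus 18 at the Nash outcome: unchanged.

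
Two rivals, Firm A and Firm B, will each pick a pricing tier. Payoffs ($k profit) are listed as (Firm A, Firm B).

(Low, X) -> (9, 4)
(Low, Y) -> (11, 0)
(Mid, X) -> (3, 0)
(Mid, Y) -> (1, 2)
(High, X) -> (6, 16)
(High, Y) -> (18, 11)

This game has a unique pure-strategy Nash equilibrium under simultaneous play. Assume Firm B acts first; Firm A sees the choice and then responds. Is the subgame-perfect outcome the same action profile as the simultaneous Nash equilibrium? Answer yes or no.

Backward induction with Firm B moving first.
- X: Firm A compares 9, 3, 6 and picks Low; Firm B would get 4.
- Y: Firm A compares 11, 1, 18 and picks High; Firm B would get 11.
Maximizing over 4, 11, Firm B chooses Y. Subgame-perfect outcome: (High, Y) with payoffs (18, 11).
Now find the simultaneous Nash equilibrium.
Firm A's best replies: X→Low; Y→High.
Firm B's best replies: Low→X; Mid→Y; High→X.
Only (Low, X) has each player best-responding; Nash payoffs (9, 4).
Sequential outcome (High, Y) differs from the Nash profile (Low, X).

no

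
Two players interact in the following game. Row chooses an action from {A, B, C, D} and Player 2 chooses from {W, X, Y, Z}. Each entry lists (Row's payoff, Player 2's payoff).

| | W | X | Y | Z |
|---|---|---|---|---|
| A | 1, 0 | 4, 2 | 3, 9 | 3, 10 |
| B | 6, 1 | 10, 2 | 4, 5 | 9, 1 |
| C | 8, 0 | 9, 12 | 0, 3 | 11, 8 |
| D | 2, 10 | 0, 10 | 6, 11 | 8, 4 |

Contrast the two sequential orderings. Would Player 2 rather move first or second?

second

If Row leads: Player 2's best replies are A→Z, B→Y, C→X, D→Y; Row's induced payoffs 3, 4, 9, 6; outcome (C, X), payoffs (9, 12).
If Player 2 leads: Row's best replies are W→C, X→B, Y→D, Z→C; Player 2's induced payoffs 0, 2, 11, 8; outcome (D, Y), payoffs (6, 11).
Player 2 gets 11 moving first and 12 moving second, so Player 2 prefers to move second.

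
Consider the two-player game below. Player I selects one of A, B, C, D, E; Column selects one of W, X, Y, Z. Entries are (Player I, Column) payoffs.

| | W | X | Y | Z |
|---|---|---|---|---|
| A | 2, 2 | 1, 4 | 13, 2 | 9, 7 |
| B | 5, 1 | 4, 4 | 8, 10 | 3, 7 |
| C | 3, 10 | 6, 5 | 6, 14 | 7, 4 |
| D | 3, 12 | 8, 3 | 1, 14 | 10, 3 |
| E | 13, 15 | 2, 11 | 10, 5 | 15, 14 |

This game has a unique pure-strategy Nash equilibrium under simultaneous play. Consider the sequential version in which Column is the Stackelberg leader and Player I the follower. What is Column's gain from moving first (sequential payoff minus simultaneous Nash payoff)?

0

Backward induction with Column moving first.
- W → Player I plays E (best of 2, 5, 3, 3, 13); Column gets 15.
- X → Player I plays D (best of 1, 4, 6, 8, 2); Column gets 3.
- Y → Player I plays A (best of 13, 8, 6, 1, 10); Column gets 2.
- Z → Player I plays E (best of 9, 3, 7, 10, 15); Column gets 14.
Maximizing over 15, 3, 2, 14, Column chooses W. Subgame-perfect outcome: (E, W) with payoffs (13, 15).
Under simultaneous play:
Player I's best replies: W→E; X→D; Y→A; Z→E.
Column's best replies: A→Z; B→Y; C→Y; D→Y; E→W.
Only (E, W) has each player best-responding; Nash payoffs (13, 15).
Column's commitment gain: 15 − 15 = 0.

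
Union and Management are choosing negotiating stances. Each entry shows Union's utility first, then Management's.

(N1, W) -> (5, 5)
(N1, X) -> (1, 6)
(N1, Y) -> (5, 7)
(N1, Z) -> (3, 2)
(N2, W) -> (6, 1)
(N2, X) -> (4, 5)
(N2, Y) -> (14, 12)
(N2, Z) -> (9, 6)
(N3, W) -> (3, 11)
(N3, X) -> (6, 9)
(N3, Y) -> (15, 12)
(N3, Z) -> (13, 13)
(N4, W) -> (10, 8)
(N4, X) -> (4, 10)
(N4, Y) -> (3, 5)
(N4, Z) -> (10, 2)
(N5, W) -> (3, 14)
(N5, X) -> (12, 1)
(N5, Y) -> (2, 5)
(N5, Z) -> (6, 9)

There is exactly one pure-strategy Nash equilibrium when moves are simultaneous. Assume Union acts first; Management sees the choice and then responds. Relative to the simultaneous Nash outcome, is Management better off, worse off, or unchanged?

worse off

Solve by backward induction (Union leads).
- N1: BR = Y, leader payoff 5.
- N2: BR = Y, leader payoff 14.
- N3: BR = Z, leader payoff 13.
- N4: BR = X, leader payoff 4.
- N5: BR = W, leader payoff 3.
Union's induced payoffs are 5, 14, 13, 4, 3, so Union commits to N2. Subgame-perfect outcome: (N2, Y) with payoffs (14, 12).
Now find the simultaneous Nash equilibrium.
Union's best replies: W→N4; X→N5; Y→N3; Z→N3.
Management's best replies: N1→Y; N2→Y; N3→Z; N4→X; N5→W.
Only (N3, Z) has each player best-responding; Nash payoffs (13, 13).
Management earns 12 sequentially versus 13 at the Nash outcome: worse off.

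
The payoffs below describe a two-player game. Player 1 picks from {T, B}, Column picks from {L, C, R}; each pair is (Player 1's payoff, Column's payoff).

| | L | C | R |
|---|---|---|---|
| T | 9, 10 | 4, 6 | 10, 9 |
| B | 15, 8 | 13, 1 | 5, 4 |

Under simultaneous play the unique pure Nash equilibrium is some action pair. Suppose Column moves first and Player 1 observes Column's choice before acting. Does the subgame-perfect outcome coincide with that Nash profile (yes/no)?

Solve by backward induction (Column leads).
- L → Player 1 plays B (best of 9, 15); Column gets 8.
- C → Player 1 plays B (best of 4, 13); Column gets 1.
- R → Player 1 plays T (best of 10, 5); Column gets 9.
Maximizing over 8, 1, 9, Column chooses R. Subgame-perfect outcome: (T, R) with payoffs (10, 9).
Under simultaneous play:
Player 1's best replies: L→B; C→B; R→T.
Column's best replies: T→L; B→L.
The unique mutual best reply is (B, L), giving (15, 8).
Sequential outcome (T, R) differs from the Nash profile (B, L).

no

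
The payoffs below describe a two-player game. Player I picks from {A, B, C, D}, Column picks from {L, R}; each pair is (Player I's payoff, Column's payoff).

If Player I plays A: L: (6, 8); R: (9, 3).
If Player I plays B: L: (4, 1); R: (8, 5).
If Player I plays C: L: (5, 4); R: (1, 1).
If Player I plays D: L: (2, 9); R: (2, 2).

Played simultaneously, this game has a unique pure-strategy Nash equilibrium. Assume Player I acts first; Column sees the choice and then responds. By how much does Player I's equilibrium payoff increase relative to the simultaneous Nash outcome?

Backward induction with Player I moving first.
- A: BR = L, leader payoff 6.
- B: BR = R, leader payoff 8.
- C: BR = L, leader payoff 5.
- D: BR = L, leader payoff 2.
Among 6, 8, 5, 2, the best is 8 at B. Subgame-perfect outcome: (B, R) with payoffs (8, 5).
Now find the simultaneous Nash equilibrium.
Player I's best replies: L→A; R→A.
Column's best replies: A→L; B→R; C→L; D→L.
Only (A, L) has each player best-responding; Nash payoffs (6, 8).
Player I's commitment gain: 8 − 6 = 2.

2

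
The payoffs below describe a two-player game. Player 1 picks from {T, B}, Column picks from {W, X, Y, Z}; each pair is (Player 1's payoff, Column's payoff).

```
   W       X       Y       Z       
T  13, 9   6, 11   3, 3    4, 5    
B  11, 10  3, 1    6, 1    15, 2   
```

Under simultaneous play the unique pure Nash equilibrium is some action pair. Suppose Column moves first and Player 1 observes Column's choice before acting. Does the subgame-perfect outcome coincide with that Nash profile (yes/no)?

Solve by backward induction (Column leads).
- W: BR = T, leader payoff 9.
- X: BR = T, leader payoff 11.
- Y: BR = B, leader payoff 1.
- Z: BR = B, leader payoff 2.
Column's induced payoffs are 9, 11, 1, 2, so Column commits to X. Subgame-perfect outcome: (T, X) with payoffs (6, 11).
Now find the simultaneous Nash equilibrium.
Player 1's best replies: W→T; X→T; Y→B; Z→B.
Column's best replies: T→X; B→W.
The unique mutual best reply is (T, X), giving (6, 11).
Sequential outcome (T, X) coincides with the Nash profile (T, X).

yes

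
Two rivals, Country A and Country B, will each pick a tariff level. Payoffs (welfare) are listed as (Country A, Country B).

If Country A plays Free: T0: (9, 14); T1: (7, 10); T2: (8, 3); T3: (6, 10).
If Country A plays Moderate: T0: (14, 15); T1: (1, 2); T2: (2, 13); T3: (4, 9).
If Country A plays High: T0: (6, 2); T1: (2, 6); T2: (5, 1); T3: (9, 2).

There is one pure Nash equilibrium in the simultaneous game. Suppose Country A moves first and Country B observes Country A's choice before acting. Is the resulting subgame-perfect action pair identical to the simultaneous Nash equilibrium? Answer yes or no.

Country B best-responds to each possible Country A move:
- Free: Country B compares 14, 10, 3, 10 and picks T0; Country A would get 9.
- Moderate: Country B compares 15, 2, 13, 9 and picks T0; Country A would get 14.
- High: Country B compares 2, 6, 1, 2 and picks T1; Country A would get 2.
Maximizing over 9, 14, 2, Country A chooses Moderate. Subgame-perfect outcome: (Moderate, T0) with payoffs (14, 15).
Now find the simultaneous Nash equilibrium.
Country A's best replies: T0→Moderate; T1→Free; T2→Free; T3→High.
Country B's best replies: Free→T0; Moderate→T0; High→T1.
Only (Moderate, T0) has each player best-responding; Nash payoffs (14, 15).
Sequential outcome (Moderate, T0) coincides with the Nash profile (Moderate, T0).

yes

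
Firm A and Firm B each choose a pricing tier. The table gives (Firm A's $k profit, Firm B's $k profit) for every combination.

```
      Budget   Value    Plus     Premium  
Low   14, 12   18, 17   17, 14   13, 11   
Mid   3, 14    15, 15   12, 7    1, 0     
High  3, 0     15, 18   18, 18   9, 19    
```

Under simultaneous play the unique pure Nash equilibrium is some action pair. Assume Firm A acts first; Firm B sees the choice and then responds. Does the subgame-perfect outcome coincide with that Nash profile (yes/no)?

yes

Work backward from Firm B's decision.
- Low: Firm B compares 12, 17, 14, 11 and picks Value; Firm A would get 18.
- Mid: Firm B compares 14, 15, 7, 0 and picks Value; Firm A would get 15.
- High: Firm B compares 0, 18, 18, 19 and picks Premium; Firm A would get 9.
Maximizing over 18, 15, 9, Firm A chooses Low. Subgame-perfect outcome: (Low, Value) with payoffs (18, 17).
Under simultaneous play:
Firm A's best replies: Budget→Low; Value→Low; Plus→High; Premium→Low.
Firm B's best replies: Low→Value; Mid→Value; High→Premium.
Only (Low, Value) has each player best-responding; Nash payoffs (18, 17).
Sequential outcome (Low, Value) coincides with the Nash profile (Low, Value).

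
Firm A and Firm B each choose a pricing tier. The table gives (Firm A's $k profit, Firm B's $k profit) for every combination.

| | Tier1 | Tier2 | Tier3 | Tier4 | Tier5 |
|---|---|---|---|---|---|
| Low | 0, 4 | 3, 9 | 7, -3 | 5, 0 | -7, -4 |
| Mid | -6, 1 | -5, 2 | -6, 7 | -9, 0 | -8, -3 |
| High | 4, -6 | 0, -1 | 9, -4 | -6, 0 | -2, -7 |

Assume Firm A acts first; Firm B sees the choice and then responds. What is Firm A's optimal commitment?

Low

Firm B best-responds to each possible Firm A move:
- Low → Firm B plays Tier2 (best of 4, 9, -3, 0, -4); Firm A gets 3.
- Mid → Firm B plays Tier3 (best of 1, 2, 7, 0, -3); Firm A gets -6.
- High → Firm B plays Tier4 (best of -6, -1, -4, 0, -7); Firm A gets -6.
Firm A's induced payoffs are 3, -6, -6, so Firm A commits to Low. Subgame-perfect outcome: (Low, Tier2) with payoffs (3, 9).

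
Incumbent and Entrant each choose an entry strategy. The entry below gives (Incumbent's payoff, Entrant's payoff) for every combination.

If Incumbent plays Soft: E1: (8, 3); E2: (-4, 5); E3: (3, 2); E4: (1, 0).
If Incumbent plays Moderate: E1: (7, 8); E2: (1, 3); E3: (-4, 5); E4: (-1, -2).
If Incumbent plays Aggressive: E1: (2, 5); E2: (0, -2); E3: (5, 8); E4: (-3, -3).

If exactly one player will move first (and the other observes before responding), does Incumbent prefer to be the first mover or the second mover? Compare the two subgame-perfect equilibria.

first

If Incumbent leads: Entrant's best replies are Soft→E2, Moderate→E1, Aggressive→E3; Incumbent's induced payoffs -4, 7, 5; outcome (Moderate, E1), payoffs (7, 8).
If Entrant leads: Incumbent's best replies are E1→Soft, E2→Moderate, E3→Aggressive, E4→Soft; Entrant's induced payoffs 3, 3, 8, 0; outcome (Aggressive, E3), payoffs (5, 8).
Incumbent gets 7 moving first and 5 moving second, so Incumbent prefers to move first.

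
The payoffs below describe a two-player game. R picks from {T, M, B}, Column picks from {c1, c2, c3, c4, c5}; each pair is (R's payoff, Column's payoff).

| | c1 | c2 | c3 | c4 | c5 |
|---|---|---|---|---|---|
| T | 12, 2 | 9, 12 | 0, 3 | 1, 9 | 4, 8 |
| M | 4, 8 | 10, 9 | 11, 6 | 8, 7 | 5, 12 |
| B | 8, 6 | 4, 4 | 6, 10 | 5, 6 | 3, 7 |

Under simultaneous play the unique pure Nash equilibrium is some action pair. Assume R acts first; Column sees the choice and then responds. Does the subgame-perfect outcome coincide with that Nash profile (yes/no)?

Column best-responds to each possible R move:
- T → Column plays c2 (best of 2, 12, 3, 9, 8); R gets 9.
- M → Column plays c5 (best of 8, 9, 6, 7, 12); R gets 5.
- B → Column plays c3 (best of 6, 4, 10, 6, 7); R gets 6.
R's induced payoffs are 9, 5, 6, so R commits to T. Subgame-perfect outcome: (T, c2) with payoffs (9, 12).
Under simultaneous play:
R's best replies: c1→T; c2→M; c3→M; c4→M; c5→M.
Column's best replies: T→c2; M→c5; B→c3.
Only (M, c5) has each player best-responding; Nash payoffs (5, 12).
Sequential outcome (T, c2) differs from the Nash profile (M, c5).

no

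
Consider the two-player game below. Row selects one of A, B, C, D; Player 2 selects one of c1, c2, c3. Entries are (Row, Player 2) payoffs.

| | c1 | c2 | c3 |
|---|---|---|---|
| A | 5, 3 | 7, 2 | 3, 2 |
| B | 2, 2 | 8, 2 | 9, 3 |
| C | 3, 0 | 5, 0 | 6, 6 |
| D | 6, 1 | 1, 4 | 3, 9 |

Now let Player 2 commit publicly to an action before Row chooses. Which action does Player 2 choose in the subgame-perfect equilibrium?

Row best-responds to each possible Player 2 move:
- c1 → Row plays D (best of 5, 2, 3, 6); Player 2 gets 1.
- c2 → Row plays B (best of 7, 8, 5, 1); Player 2 gets 2.
- c3 → Row plays B (best of 3, 9, 6, 3); Player 2 gets 3.
Maximizing over 1, 2, 3, Player 2 chooses c3. Subgame-perfect outcome: (B, c3) with payoffs (9, 3).

c3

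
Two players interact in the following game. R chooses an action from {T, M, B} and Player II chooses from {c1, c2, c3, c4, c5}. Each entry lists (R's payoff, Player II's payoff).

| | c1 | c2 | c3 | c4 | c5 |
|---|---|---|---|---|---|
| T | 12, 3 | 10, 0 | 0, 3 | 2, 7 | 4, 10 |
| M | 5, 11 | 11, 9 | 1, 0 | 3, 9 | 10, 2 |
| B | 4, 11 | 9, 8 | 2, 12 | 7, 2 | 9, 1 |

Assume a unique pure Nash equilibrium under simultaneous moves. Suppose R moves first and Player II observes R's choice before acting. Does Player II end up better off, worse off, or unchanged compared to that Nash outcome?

worse off

Solve by backward induction (R leads).
- T → Player II plays c5 (best of 3, 0, 3, 7, 10); R gets 4.
- M → Player II plays c1 (best of 11, 9, 0, 9, 2); R gets 5.
- B → Player II plays c3 (best of 11, 8, 12, 2, 1); R gets 2.
Maximizing over 4, 5, 2, R chooses M. Subgame-perfect outcome: (M, c1) with payoffs (5, 11).
For the simultaneous game, intersect best replies.
R's best replies: c1→T; c2→M; c3→B; c4→B; c5→M.
Player II's best replies: T→c5; M→c1; B→c3.
Only (B, c3) has each player best-responding; Nash payoffs (2, 12).
Player II earns 11 sequentially versus 12 at the Nash outcome: worse off.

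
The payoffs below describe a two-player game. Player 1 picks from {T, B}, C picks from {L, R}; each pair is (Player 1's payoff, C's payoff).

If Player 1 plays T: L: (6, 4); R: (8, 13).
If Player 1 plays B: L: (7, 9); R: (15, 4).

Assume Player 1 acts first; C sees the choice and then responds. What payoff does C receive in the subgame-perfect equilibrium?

13

Work backward from C's decision.
- T: BR = R, leader payoff 8.
- B: BR = L, leader payoff 7.
Among 8, 7, the best is 8 at T. Subgame-perfect outcome: (T, R) with payoffs (8, 13).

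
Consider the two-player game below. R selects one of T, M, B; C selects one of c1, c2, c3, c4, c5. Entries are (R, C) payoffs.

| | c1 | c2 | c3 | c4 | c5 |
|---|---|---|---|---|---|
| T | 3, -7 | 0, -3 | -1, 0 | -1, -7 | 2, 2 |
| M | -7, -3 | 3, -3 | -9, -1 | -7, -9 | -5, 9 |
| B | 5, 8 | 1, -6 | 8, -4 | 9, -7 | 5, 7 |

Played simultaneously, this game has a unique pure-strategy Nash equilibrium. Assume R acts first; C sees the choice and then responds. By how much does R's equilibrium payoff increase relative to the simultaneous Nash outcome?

Backward induction with R moving first.
- T: C compares -7, -3, 0, -7, 2 and picks c5; R would get 2.
- M: C compares -3, -3, -1, -9, 9 and picks c5; R would get -5.
- B: C compares 8, -6, -4, -7, 7 and picks c1; R would get 5.
R's induced payoffs are 2, -5, 5, so R commits to B. Subgame-perfect outcome: (B, c1) with payoffs (5, 8).
Under simultaneous play:
R's best replies: c1→B; c2→M; c3→B; c4→B; c5→B.
C's best replies: T→c5; M→c5; B→c1.
Only (B, c1) has each player best-responding; Nash payoffs (5, 8).
R's commitment gain: 5 − 5 = 0.

0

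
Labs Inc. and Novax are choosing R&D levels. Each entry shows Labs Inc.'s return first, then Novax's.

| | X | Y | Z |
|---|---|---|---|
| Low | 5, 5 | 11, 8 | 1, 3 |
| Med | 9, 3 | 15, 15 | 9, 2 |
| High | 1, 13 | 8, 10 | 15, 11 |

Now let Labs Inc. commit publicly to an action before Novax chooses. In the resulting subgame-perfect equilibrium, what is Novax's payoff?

Work backward from Novax's decision.
- Low: BR = Y, leader payoff 11.
- Med: BR = Y, leader payoff 15.
- High: BR = X, leader payoff 1.
Among 11, 15, 1, the best is 15 at Med. Subgame-perfect outcome: (Med, Y) with payoffs (15, 15).

15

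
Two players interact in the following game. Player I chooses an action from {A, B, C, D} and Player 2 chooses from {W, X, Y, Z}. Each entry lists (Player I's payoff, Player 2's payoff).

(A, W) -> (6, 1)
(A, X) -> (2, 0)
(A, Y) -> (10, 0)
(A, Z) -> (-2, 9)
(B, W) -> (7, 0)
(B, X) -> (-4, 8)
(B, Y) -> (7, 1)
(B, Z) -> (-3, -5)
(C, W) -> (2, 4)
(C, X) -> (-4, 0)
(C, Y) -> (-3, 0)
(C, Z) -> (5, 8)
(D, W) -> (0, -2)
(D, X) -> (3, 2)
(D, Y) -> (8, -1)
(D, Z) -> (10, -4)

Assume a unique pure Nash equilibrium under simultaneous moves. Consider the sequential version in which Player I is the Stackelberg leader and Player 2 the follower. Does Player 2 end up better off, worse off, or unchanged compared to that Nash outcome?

better off

Backward induction with Player I moving first.
- A: Player 2 compares 1, 0, 0, 9 and picks Z; Player I would get -2.
- B: Player 2 compares 0, 8, 1, -5 and picks X; Player I would get -4.
- C: Player 2 compares 4, 0, 0, 8 and picks Z; Player I would get 5.
- D: Player 2 compares -2, 2, -1, -4 and picks X; Player I would get 3.
Player I's induced payoffs are -2, -4, 5, 3, so Player I commits to C. Subgame-perfect outcome: (C, Z) with payoffs (5, 8).
Now find the simultaneous Nash equilibrium.
Player I's best replies: W→B; X→D; Y→A; Z→D.
Player 2's best replies: A→Z; B→X; C→Z; D→X.
The unique mutual best reply is (D, X), giving (3, 2).
Player 2 earns 8 sequentially versus 2 at the Nash outcome: better off.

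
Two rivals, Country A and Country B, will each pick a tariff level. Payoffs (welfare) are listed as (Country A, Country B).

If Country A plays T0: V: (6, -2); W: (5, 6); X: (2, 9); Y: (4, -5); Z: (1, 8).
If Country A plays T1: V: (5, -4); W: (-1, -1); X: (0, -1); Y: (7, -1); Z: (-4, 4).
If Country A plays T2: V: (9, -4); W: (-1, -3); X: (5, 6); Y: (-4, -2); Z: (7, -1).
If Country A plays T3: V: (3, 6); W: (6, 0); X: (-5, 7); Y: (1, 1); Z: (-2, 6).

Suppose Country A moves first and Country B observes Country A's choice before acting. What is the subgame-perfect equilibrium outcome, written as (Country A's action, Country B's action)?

(T2, X)

Country B best-responds to each possible Country A move:
- T0: BR = X, leader payoff 2.
- T1: BR = Z, leader payoff -4.
- T2: BR = X, leader payoff 5.
- T3: BR = X, leader payoff -5.
Among 2, -4, 5, -5, the best is 5 at T2. Subgame-perfect outcome: (T2, X) with payoffs (5, 6).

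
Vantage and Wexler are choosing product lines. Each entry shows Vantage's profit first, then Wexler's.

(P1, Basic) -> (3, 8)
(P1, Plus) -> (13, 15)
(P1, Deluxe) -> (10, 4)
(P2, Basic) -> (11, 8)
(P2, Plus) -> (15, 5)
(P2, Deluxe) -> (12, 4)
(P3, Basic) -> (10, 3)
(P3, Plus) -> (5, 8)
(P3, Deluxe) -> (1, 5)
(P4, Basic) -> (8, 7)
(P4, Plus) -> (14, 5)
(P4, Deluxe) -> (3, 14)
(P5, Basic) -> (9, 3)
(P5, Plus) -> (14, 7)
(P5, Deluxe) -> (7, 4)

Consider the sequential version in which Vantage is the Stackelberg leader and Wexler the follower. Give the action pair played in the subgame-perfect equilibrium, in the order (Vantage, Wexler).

Work backward from Wexler's decision.
- P1: BR = Plus, leader payoff 13.
- P2: BR = Basic, leader payoff 11.
- P3: BR = Plus, leader payoff 5.
- P4: BR = Deluxe, leader payoff 3.
- P5: BR = Plus, leader payoff 14.
Among 13, 11, 5, 3, 14, the best is 14 at P5. Subgame-perfect outcome: (P5, Plus) with payoffs (14, 7).

(P5, Plus)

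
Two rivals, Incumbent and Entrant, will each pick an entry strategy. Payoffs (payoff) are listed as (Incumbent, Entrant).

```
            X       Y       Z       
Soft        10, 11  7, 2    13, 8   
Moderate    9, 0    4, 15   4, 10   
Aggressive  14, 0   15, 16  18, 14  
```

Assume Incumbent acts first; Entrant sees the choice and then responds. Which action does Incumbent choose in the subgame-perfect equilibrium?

Aggressive

Solve by backward induction (Incumbent leads).
- Soft: Entrant compares 11, 2, 8 and picks X; Incumbent would get 10.
- Moderate: Entrant compares 0, 15, 10 and picks Y; Incumbent would get 4.
- Aggressive: Entrant compares 0, 16, 14 and picks Y; Incumbent would get 15.
Among 10, 4, 15, the best is 15 at Aggressive. Subgame-perfect outcome: (Aggressive, Y) with payoffs (15, 16).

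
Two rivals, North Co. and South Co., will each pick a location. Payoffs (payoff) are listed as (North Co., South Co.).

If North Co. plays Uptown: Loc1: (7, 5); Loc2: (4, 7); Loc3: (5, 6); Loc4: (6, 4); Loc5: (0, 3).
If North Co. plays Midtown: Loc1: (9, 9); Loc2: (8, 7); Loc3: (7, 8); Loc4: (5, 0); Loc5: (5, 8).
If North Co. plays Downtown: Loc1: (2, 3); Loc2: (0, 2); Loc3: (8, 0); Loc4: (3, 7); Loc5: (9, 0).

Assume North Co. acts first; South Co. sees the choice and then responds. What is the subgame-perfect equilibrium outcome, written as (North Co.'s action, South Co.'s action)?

South Co. best-responds to each possible North Co. move:
- Uptown → South Co. plays Loc2 (best of 5, 7, 6, 4, 3); North Co. gets 4.
- Midtown → South Co. plays Loc1 (best of 9, 7, 8, 0, 8); North Co. gets 9.
- Downtown → South Co. plays Loc4 (best of 3, 2, 0, 7, 0); North Co. gets 3.
North Co.'s induced payoffs are 4, 9, 3, so North Co. commits to Midtown. Subgame-perfect outcome: (Midtown, Loc1) with payoffs (9, 9).

(Midtown, Loc1)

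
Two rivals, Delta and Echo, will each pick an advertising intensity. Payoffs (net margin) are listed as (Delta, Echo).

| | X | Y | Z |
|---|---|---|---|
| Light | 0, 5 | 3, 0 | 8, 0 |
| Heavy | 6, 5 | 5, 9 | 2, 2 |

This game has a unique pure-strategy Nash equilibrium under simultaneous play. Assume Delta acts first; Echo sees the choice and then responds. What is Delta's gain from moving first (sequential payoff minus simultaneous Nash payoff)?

0

Backward induction with Delta moving first.
- Light → Echo plays X (best of 5, 0, 0); Delta gets 0.
- Heavy → Echo plays Y (best of 5, 9, 2); Delta gets 5.
Delta's induced payoffs are 0, 5, so Delta commits to Heavy. Subgame-perfect outcome: (Heavy, Y) with payoffs (5, 9).
For the simultaneous game, intersect best replies.
Delta's best replies: X→Heavy; Y→Heavy; Z→Light.
Echo's best replies: Light→X; Heavy→Y.
The unique mutual best reply is (Heavy, Y), giving (5, 9).
Delta's commitment gain: 5 − 5 = 0.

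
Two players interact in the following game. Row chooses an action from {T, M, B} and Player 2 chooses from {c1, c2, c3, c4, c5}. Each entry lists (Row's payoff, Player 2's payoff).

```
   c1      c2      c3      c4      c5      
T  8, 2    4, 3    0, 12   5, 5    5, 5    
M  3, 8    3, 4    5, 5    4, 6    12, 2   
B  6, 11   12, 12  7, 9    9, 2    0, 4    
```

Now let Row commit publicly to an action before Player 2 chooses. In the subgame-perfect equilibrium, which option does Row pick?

B

Player 2 best-responds to each possible Row move:
- T: BR = c3, leader payoff 0.
- M: BR = c1, leader payoff 3.
- B: BR = c2, leader payoff 12.
Row's induced payoffs are 0, 3, 12, so Row commits to B. Subgame-perfect outcome: (B, c2) with payoffs (12, 12).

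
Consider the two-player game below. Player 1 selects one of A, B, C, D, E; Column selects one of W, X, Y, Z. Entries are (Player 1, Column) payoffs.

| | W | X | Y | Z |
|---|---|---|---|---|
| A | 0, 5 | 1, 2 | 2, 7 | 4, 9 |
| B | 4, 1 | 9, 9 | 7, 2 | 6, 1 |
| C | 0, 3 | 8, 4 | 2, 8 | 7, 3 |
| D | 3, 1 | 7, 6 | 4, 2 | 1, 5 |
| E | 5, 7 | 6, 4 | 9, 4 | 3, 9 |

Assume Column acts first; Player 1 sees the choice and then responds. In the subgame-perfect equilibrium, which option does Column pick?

Solve by backward induction (Column leads).
- W: Player 1 compares 0, 4, 0, 3, 5 and picks E; Column would get 7.
- X: Player 1 compares 1, 9, 8, 7, 6 and picks B; Column would get 9.
- Y: Player 1 compares 2, 7, 2, 4, 9 and picks E; Column would get 4.
- Z: Player 1 compares 4, 6, 7, 1, 3 and picks C; Column would get 3.
Maximizing over 7, 9, 4, 3, Column chooses X. Subgame-perfect outcome: (B, X) with payoffs (9, 9).

X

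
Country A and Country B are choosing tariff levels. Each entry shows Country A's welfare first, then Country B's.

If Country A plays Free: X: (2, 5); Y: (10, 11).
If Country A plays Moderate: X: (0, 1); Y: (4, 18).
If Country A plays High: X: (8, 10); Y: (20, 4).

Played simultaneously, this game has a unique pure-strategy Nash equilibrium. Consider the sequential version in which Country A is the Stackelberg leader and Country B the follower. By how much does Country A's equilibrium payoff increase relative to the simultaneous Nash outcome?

Country B best-responds to each possible Country A move:
- Free: BR = Y, leader payoff 10.
- Moderate: BR = Y, leader payoff 4.
- High: BR = X, leader payoff 8.
Among 10, 4, 8, the best is 10 at Free. Subgame-perfect outcome: (Free, Y) with payoffs (10, 11).
Now find the simultaneous Nash equilibrium.
Country A's best replies: X→High; Y→High.
Country B's best replies: Free→Y; Moderate→Y; High→X.
Only (High, X) has each player best-responding; Nash payoffs (8, 10).
Country A's commitment gain: 10 − 8 = 2.

2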